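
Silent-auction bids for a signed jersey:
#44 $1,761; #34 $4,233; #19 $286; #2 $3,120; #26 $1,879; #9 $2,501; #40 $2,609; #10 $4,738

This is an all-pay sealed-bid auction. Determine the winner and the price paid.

Sorting bids: 4,738 (#10) > 4,233 (#34) > 3,120 (#2) > 2,609 (#40) > 2,501 (#9) > 1,879 (#26) > …
#10 is highest and takes the item; every bidder forfeits their bid.

#10 pays $4,738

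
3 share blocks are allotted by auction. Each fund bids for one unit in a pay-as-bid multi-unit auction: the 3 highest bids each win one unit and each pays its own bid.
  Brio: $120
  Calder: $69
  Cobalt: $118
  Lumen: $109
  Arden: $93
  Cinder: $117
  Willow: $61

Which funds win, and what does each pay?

Brio $120, Cobalt $118, Cinder $117

Sorting: 120 (Brio), 118 (Cobalt), 117 (Cinder), 109 (Lumen), 93 (Arden), …
The 3 highest are Brio, Cobalt, Cinder.
Each winner pays its own bid: Brio $120, Cobalt $118, Cinder $117.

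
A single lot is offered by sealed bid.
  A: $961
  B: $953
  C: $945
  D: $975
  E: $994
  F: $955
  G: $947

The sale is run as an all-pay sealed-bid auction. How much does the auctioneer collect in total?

All-pay sealed-bid auction: the highest bidder wins the item, but every bidder pays their own bid.
Bids in order: 994 (E) > 975 (D) > 961 (A) > 955 (F) > 953 (B) > 947 (G) > …
Every bidder forfeits their bid regardless of winning.
Revenue = 961 + 953 + 945 + 975 + 994 + 955 + 947 = $6,730.

Total revenue: $6,730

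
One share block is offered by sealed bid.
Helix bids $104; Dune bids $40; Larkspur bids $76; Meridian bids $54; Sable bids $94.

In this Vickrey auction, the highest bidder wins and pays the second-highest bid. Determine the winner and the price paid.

Rule: the highest bidder wins and pays the second-highest bid.
Sorting bids: 104 (Helix) > 94 (Sable) > 76 (Larkspur) > 54 (Meridian) > 40 (Dune)
Second-price: Helix pays Sable's bid of $94.

Helix pays $94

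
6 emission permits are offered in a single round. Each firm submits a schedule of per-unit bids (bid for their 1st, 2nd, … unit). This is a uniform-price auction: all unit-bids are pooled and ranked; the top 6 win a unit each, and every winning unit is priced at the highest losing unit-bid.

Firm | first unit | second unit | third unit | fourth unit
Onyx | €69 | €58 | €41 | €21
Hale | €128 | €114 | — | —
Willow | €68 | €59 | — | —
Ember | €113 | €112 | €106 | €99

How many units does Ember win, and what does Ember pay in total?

Ember: 4 units, pays €276

All unit-bids, highest first — top 6: 128 (Hale-1), 114 (Hale-2), 113 (Ember-1), 112 (Ember-2), 106 (Ember-3), 99 (Ember-4)
First bid not allocated: €69.
Ember wins 4 unit(s) at €69 each.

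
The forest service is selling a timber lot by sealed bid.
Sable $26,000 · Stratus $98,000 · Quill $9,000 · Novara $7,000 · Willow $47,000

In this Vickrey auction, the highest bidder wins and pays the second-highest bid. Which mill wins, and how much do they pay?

Stratus pays $47,000

Bids ranked: 98,000 (Stratus) > 47,000 (Willow) > 26,000 (Sable) > 9,000 (Quill) > 7,000 (Novara)
Stratus is highest; pays the second-highest bid, $47,000.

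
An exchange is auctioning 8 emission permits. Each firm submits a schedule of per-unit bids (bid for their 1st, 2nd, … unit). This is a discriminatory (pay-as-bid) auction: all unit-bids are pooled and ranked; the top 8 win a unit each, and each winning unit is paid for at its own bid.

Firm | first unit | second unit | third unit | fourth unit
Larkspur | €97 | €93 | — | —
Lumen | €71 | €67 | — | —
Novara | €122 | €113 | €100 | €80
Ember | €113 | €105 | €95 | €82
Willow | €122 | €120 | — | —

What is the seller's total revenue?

Total revenue: €892

All unit-bids, highest first — top 8: 122 (Novara-1), 122 (Willow-1), 120 (Willow-2), 113 (Novara-2), 113 (Ember-1), 105 (Ember-2), 100 (Novara-3), 97 (Larkspur-1)
Next rejected bid: €95 (not a price — pay-as-bid).
Each winning unit pays its own bid.
Revenue = 122 + 122 + 120 + 113 + 113 + 105 + 100 + 97 = €892.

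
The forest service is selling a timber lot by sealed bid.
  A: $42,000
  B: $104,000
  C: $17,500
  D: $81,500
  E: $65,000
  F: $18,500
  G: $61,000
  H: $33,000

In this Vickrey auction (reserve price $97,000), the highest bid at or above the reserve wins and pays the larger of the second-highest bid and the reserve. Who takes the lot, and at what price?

B pays $97,000

Rule: the highest bid at or above the reserve wins and pays the larger of the second-highest bid and the reserve.
Bids in order: 104,000 (B) > 81,500 (D) > 65,000 (E) > 61,000 (G) > 42,000 (A) > 33,000 (H) > …
B has the top bid at or above the reserve ($104,000).
max(second-highest $81,500, reserve $97,000) = $97,000.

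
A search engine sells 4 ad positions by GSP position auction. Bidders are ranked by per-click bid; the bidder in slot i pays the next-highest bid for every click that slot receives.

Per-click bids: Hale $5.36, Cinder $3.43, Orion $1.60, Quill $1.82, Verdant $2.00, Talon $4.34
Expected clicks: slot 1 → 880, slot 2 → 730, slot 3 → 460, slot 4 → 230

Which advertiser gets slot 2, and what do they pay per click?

Talon; $3.43 per click

Ranked by bid: $5.36 (Hale) > $4.34 (Talon) > $3.43 (Cinder) > $2.00 (Verdant) > $1.82 (Quill) > …
Slot 2 goes to the second-ranked bidder, Talon, who pays the next bid down: $3.43/click.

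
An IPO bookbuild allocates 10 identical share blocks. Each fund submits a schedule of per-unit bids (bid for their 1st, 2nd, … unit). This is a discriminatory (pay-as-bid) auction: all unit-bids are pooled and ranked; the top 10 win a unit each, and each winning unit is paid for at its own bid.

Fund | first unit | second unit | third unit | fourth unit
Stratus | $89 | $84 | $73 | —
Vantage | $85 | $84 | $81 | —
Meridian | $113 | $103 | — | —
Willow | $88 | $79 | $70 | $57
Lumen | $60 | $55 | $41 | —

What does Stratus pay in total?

All unit-bids, highest first — top 10: 113 (Meridian-1), 103 (Meridian-2), 89 (Stratus-1), 88 (Willow-1), 85 (Vantage-1), 84 (Stratus-2), 84 (Vantage-2), 81 (Vantage-3), 79 (Willow-2), 73 (Stratus-3)
Next rejected bid: $70 (not a price — pay-as-bid).
Stratus's winning unit-bids: 89 + 84 + 73 = $246.

Stratus pays $246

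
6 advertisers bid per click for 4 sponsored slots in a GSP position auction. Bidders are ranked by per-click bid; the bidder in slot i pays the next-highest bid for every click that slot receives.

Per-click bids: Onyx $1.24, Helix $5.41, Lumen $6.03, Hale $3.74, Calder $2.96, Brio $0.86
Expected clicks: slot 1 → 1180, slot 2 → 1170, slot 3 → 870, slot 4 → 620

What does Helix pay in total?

Ranked by bid: $6.03 (Lumen) > $5.41 (Helix) > $3.74 (Hale) > $2.96 (Calder) > $1.24 (Onyx) > …
Helix holds slot 2 → pays next bid $3.74 × 1170 clicks = $4375.80.

Helix pays $4375.80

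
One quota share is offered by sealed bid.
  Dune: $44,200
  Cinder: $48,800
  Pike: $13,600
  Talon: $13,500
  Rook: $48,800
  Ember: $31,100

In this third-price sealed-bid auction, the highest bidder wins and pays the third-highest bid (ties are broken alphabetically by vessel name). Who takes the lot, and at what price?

Bids in order: 48,800 (Cinder) > 48,800 (Rook) > 44,200 (Dune) > 31,100 (Ember) > 13,600 (Pike) > 13,500 (Talon)
Tie at $48,800 → Cinder wins by tie-break.
Cinder is highest; pays the third-highest bid, $44,200.

Cinder pays $44,200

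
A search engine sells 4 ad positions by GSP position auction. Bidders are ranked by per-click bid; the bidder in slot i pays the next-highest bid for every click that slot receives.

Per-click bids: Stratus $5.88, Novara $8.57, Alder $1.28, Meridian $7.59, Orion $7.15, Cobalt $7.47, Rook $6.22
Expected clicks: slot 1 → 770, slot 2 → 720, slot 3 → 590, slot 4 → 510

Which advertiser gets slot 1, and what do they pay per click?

Ranked by bid: $8.57 (Novara) > $7.59 (Meridian) > $7.47 (Cobalt) > $7.15 (Orion) > $6.22 (Rook) > …
Slot 1 goes to the first-ranked bidder, Novara, who pays the next bid down: $7.59/click.

Novara; $7.59 per click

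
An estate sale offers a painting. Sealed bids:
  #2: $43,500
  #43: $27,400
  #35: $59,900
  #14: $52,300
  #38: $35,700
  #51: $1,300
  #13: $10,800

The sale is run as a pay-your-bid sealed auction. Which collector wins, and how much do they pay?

#35 pays $59,900

Bids ranked: 59,900 (#35) > 52,300 (#14) > 43,500 (#2) > 35,700 (#38) > 27,400 (#43) > 10,800 (#13) > …
First-price: #35 pays what they bid, $59,900.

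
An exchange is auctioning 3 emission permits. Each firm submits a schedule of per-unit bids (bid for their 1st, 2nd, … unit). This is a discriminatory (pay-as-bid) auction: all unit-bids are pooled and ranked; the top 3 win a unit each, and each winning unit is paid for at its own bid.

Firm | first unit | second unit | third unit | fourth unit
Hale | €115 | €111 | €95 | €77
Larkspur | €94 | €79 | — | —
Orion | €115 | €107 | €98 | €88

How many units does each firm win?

Hale 2, Orion 1

Merging the schedules and taking the best 3: 115 (Hale-1), 115 (Orion-1), 111 (Hale-2)
Next rejected bid: €107 (not a price — pay-as-bid).
Allocation: Hale 2, Orion 1.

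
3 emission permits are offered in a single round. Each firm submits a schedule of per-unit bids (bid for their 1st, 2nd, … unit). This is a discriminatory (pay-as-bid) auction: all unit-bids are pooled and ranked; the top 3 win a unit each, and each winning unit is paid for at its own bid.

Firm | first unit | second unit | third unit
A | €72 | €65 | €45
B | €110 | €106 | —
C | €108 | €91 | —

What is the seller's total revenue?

Merging the schedules and taking the best 3: 110 (B-1), 108 (C-1), 106 (B-2)
Next rejected bid: €91 (not a price — pay-as-bid).
Each winning unit pays its own bid.
Revenue = 110 + 108 + 106 = €324.

Total revenue: €324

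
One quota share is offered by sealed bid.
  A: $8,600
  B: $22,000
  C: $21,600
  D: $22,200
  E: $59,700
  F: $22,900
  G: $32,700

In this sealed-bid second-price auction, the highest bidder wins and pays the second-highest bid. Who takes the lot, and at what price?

E pays $32,700

Sorting bids: 59,700 (E) > 32,700 (G) > 22,900 (F) > 22,200 (D) > 22,000 (B) > 21,600 (C) > …
E wins with the highest bid; price is set by the runner-up at $32,700.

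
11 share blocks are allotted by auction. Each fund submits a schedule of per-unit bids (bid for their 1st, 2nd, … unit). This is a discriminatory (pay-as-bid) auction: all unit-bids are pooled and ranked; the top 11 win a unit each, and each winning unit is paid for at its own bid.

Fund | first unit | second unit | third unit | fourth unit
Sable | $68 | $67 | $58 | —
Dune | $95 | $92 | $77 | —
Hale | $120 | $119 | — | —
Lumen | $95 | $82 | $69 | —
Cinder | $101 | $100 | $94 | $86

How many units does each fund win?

Pooled unit-bids ranked (top 11): 120 (Hale-1), 119 (Hale-2), 101 (Cinder-1), 100 (Cinder-2), 95 (Dune-1), 95 (Lumen-1), 94 (Cinder-3), 92 (Dune-2), 86 (Cinder-4), 82 (Lumen-2), 77 (Dune-3)
Next rejected bid: $69 (not a price — pay-as-bid).
Allocation: Cinder 4, Dune 3, Hale 2, Lumen 2.

Cinder 4, Dune 3, Hale 2, Lumen 2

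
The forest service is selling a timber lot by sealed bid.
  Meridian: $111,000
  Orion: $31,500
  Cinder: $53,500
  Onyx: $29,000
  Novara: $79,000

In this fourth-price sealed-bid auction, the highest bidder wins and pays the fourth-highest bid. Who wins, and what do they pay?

Fourth-price sealed-bid auction: the highest bidder wins and pays the fourth-highest bid.
Bids in order: 111,000 (Meridian) > 79,000 (Novara) > 53,500 (Cinder) > 31,500 (Orion) > 29,000 (Onyx)
Meridian is highest; pays the fourth-highest bid, $31,500.

Meridian pays $31,500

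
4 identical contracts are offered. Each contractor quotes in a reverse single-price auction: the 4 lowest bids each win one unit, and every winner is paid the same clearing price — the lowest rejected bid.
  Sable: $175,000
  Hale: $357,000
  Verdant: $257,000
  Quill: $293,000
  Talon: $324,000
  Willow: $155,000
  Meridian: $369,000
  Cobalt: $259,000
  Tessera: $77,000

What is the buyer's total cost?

Total cost: $1,036,000

Ordering the bids: 77,000 (Tessera), 155,000 (Willow), 175,000 (Sable), 257,000 (Verdant), 259,000 (Cobalt), 293,000 (Quill), …
Winners (4 units): Tessera, Willow, Sable, Verdant.
Lowest unsuccessful bid: $259,000 → clearing price.
Total cost = 4 × $259,000 = $1,036,000.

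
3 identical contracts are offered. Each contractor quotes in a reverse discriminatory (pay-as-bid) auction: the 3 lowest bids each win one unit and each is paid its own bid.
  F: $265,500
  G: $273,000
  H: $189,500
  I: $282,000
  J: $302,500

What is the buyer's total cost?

Ordering the bids: 189,500 (H), 265,500 (F), 273,000 (G), 282,000 (I), 302,500 (J)
The 3 lowest are H, F, G.
Total cost = 189,500 + 265,500 + 273,000 = $728,000.

Total cost: $728,000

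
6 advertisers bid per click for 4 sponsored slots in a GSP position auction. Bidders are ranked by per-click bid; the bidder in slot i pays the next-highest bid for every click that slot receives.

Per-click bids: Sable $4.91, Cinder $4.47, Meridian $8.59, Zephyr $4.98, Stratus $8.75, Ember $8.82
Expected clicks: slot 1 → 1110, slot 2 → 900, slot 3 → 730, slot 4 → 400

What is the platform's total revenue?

Total revenue: $23042.90

Ranked by bid: $8.82 (Ember) > $8.75 (Stratus) > $8.59 (Meridian) > $4.98 (Zephyr) > $4.91 (Sable) > …
Slot 1: Ember pays $8.75 × 1110 = $9712.50
Slot 2: Stratus pays $8.59 × 900 = $7731.00
Slot 3: Meridian pays $4.98 × 730 = $3635.40
Slot 4: Zephyr pays $4.91 × 400 = $1964.00
Total = $23042.90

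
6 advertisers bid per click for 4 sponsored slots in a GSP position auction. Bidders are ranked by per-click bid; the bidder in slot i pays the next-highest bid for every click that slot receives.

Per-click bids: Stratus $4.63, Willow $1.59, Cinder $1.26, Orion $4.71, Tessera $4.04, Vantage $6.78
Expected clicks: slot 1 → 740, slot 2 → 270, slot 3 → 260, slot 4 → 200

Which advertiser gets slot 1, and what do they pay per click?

Vantage; $4.71 per click

Ranked by bid: $6.78 (Vantage) > $4.71 (Orion) > $4.63 (Stratus) > $4.04 (Tessera) > $1.59 (Willow) > …
Slot 1 goes to the first-ranked bidder, Vantage, who pays the next bid down: $4.71/click.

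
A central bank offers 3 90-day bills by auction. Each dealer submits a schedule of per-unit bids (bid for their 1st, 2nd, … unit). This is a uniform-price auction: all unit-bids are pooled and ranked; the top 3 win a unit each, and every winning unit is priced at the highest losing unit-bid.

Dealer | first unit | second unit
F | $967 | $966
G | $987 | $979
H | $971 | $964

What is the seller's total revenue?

Total revenue: $2,901

All unit-bids, highest first — top 3: 987 (G-1), 979 (G-2), 971 (H-1)
First bid not allocated: $967.
Allocation: G 2, H 1. Every unit priced at $967.
Revenue = 3 × 967 = $2,901.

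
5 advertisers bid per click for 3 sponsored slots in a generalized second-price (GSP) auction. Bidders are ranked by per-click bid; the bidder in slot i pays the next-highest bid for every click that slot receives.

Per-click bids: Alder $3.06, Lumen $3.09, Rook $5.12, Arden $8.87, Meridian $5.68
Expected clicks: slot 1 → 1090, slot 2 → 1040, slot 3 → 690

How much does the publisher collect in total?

Total revenue: $13648.10

Sorting advertisers: $8.87 (Arden) > $5.68 (Meridian) > $5.12 (Rook) > $3.09 (Lumen) > …
Slot 1: Arden pays $5.68 × 1090 = $6191.20
Slot 2: Meridian pays $5.12 × 1040 = $5324.80
Slot 3: Rook pays $3.09 × 690 = $2132.10
Total = $13648.10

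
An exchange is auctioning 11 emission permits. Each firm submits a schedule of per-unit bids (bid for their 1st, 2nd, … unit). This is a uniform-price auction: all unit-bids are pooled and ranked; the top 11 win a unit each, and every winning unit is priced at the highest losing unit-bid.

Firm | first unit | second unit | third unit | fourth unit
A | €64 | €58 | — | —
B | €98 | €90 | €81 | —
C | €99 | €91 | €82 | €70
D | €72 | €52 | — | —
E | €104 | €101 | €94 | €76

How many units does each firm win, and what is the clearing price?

Merging the schedules and taking the best 11: 104 (E-1), 101 (E-2), 99 (C-1), 98 (B-1), 94 (E-3), 91 (C-2), 90 (B-2), 82 (C-3), 81 (B-3), 76 (E-4), 72 (D-1)
The (k+1)-th unit-bid is €70.
Allocation: B 3, C 3, D 1, E 4.

B 3, C 3, D 1, E 4; clearing price €70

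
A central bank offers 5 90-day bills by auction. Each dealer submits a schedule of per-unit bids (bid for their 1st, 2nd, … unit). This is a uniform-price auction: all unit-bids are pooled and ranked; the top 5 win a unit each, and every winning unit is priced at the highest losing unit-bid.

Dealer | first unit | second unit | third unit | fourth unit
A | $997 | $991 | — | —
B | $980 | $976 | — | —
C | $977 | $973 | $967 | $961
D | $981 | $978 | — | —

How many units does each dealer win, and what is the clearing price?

A 2, B 1, D 2; clearing price $977

All unit-bids, highest first — top 5: 997 (A-1), 991 (A-2), 981 (D-1), 980 (B-1), 978 (D-2)
Highest rejected unit-bid = $977.
Allocation: A 2, B 1, D 2.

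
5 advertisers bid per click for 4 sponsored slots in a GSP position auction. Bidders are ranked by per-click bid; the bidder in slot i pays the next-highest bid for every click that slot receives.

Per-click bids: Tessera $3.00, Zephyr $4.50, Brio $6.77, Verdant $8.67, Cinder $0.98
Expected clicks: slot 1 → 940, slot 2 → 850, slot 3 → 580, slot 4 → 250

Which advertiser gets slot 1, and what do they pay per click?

Verdant; $6.77 per click

Ranked by bid: $8.67 (Verdant) > $6.77 (Brio) > $4.50 (Zephyr) > $3.00 (Tessera) > $0.98 (Cinder)
Slot 1 goes to the first-ranked bidder, Verdant, who pays the next bid down: $6.77/click.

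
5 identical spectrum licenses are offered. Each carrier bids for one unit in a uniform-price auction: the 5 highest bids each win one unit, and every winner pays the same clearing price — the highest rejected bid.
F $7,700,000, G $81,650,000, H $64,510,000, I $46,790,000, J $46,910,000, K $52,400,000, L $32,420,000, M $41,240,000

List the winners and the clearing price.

G, H, K, J, I; each pays $41,240,000

Sorting: 81,650,000 (G), 64,510,000 (H), 52,400,000 (K), 46,910,000 (J), 46,790,000 (I), 41,240,000 (M), 32,420,000 (L), …
Top 5: G, H, K, J, I.
Clearing price = highest rejected bid = $41,240,000.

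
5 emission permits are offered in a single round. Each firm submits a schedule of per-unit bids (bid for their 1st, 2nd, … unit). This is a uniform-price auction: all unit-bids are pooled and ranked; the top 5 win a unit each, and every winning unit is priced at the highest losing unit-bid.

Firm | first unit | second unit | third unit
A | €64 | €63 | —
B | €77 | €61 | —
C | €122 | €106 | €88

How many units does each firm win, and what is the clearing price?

A 1, B 1, C 3; clearing price €63

Merging the schedules and taking the best 5: 122 (C-1), 106 (C-2), 88 (C-3), 77 (B-1), 64 (A-1)
First bid not allocated: €63.
Allocation: A 1, B 1, C 3.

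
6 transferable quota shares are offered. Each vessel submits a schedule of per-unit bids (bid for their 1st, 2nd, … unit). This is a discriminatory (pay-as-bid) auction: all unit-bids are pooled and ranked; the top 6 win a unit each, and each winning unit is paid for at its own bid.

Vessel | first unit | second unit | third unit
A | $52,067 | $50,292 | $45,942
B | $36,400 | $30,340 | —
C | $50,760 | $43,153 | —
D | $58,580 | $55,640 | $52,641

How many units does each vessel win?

Pooled unit-bids ranked (top 6): 58,580 (D-1), 55,640 (D-2), 52,641 (D-3), 52,067 (A-1), 50,760 (C-1), 50,292 (A-2)
Next rejected bid: $45,942 (not a price — pay-as-bid).
Allocation: A 2, C 1, D 3.

A 2, C 1, D 3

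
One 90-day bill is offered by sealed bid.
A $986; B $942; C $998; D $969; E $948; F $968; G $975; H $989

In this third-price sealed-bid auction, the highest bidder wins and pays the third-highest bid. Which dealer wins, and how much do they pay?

Rule: the highest bidder wins and pays the third-highest bid.
Sorting bids: 998 (C) > 989 (H) > 986 (A) > 975 (G) > 969 (D) > 968 (F) > …
C wins; payment is bid #3 in the ranking = $986.

C pays $986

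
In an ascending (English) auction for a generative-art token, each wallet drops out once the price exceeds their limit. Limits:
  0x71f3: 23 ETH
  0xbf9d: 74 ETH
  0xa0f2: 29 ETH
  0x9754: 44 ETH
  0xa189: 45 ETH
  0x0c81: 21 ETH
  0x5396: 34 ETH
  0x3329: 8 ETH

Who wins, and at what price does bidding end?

Rule: the price rises until one bidder remains; the winner pays the price at which the last rival dropped out.
Limits ranked: 74 (0xbf9d) > 45 (0xa189) > 44 (0x9754) > 34 (0x5396) > 29 (0xa0f2) > 23 (0x71f3) > …
0xa189 is the last rival to drop out, at 45 ETH; 0xbf9d remains and wins at that price.

0xbf9d wins at 45 ETH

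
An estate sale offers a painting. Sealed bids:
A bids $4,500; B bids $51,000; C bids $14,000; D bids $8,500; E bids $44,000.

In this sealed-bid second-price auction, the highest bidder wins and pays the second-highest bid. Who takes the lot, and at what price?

B pays $44,000

Bids ranked: 51,000 (B) > 44,000 (E) > 14,000 (C) > 8,500 (D) > 4,500 (A)
Second-price: B pays E's bid of $44,000.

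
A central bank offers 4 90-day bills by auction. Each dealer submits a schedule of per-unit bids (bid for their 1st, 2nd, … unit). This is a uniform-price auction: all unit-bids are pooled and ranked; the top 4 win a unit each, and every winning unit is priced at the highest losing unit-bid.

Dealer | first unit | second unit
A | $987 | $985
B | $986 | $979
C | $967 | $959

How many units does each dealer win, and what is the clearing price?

A 2, B 2; clearing price $967

Pooled unit-bids ranked (top 4): 987 (A-1), 986 (B-1), 985 (A-2), 979 (B-2)
The (k+1)-th unit-bid is $967.
Allocation: A 2, B 2.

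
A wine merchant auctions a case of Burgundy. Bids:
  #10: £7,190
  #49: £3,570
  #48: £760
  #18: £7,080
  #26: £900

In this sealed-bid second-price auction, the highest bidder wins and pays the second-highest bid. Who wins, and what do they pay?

Sealed-bid second-price auction: the highest bidder wins and pays the second-highest bid.
Bids in order: 7,190 (#10) > 7,080 (#18) > 3,570 (#49) > 900 (#26) > 760 (#48)
Second-price: #10 pays #18's bid of £7,080.

#10 pays £7,080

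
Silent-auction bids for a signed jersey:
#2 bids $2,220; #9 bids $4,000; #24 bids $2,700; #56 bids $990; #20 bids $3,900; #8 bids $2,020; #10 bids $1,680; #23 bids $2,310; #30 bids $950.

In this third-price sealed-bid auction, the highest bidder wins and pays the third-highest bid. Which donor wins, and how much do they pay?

#9 pays $2,700

Bids ranked: 4,000 (#9) > 3,900 (#20) > 2,700 (#24) > 2,310 (#23) > 2,220 (#2) > 2,020 (#8) > …
#9 wins; payment is bid #3 in the ranking = $2,700.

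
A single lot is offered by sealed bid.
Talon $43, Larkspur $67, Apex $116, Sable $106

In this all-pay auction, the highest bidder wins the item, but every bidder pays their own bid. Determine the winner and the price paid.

All-pay auction: the highest bidder wins the item, but every bidder pays their own bid.
Bids in order: 116 (Apex) > 106 (Sable) > 67 (Larkspur) > 43 (Talon)
Apex is highest and takes the item; every bidder forfeits their bid.

Apex pays $116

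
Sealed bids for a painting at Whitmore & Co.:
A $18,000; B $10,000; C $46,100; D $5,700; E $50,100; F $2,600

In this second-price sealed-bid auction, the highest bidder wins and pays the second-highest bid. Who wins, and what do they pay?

E pays $46,100

Second-price sealed-bid auction: the highest bidder wins and pays the second-highest bid.
Sorting bids: 50,100 (E) > 46,100 (C) > 18,000 (A) > 10,000 (B) > 5,700 (D) > 2,600 (F)
E wins with the highest bid; price is set by the runner-up at $46,100.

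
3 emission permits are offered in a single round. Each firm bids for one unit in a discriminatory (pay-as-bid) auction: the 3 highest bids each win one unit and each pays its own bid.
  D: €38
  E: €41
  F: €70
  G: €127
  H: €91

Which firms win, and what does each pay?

Sorting: 127 (G), 91 (H), 70 (F), 41 (E), 38 (D)
Top 3: G, H, F.
Each winner pays its own bid: G €127, H €91, F €70.

G €127, H €91, F €70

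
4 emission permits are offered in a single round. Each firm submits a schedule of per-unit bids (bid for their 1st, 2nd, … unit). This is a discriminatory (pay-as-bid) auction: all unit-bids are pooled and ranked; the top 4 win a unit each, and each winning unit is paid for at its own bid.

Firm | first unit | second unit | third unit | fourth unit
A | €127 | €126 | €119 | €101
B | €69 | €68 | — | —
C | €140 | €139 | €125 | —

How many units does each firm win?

A 2, C 2

Pooled unit-bids ranked (top 4): 140 (C-1), 139 (C-2), 127 (A-1), 126 (A-2)
Next rejected bid: €125 (not a price — pay-as-bid).
Allocation: A 2, C 2.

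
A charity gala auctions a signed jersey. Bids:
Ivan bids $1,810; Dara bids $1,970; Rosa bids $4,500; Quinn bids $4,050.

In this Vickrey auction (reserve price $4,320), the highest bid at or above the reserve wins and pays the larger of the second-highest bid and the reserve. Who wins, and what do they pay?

Rosa pays $4,320

Bids ranked: 4,500 (Rosa) > 4,050 (Quinn) > 1,970 (Dara) > 1,810 (Ivan)
Rosa has the top bid at or above the reserve ($4,500).
Second-highest bid $4,050 is below the reserve $4,320, so the reserve binds → payment $4,320.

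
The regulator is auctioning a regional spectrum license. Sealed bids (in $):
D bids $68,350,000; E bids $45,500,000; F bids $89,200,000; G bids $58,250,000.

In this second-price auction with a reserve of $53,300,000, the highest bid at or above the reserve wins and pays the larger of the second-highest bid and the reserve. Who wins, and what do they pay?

Sorting bids: 89,200,000 (F) > 68,350,000 (D) > 58,250,000 (G) > 45,500,000 (E)
F has the top bid at or above the reserve ($89,200,000).
Second-highest bid $68,350,000 exceeds the reserve $53,300,000 → payment $68,350,000.

F pays $68,350,000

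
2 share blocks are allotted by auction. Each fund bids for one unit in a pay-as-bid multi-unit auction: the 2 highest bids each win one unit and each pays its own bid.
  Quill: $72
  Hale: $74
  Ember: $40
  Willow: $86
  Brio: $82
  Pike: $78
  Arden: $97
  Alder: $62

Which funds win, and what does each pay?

Ordering the bids: 97 (Arden), 86 (Willow), 82 (Brio), 78 (Pike), …
The 2 highest are Arden, Willow.
Each winner pays its own bid: Arden $97, Willow $86.

Arden $97, Willow $86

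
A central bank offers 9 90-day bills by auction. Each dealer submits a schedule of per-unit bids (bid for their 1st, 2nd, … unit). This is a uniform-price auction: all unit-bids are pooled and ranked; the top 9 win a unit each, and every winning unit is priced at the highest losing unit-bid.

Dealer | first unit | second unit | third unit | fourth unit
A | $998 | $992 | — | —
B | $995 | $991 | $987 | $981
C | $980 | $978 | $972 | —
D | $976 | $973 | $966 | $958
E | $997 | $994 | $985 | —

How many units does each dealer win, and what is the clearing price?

A 2, B 4, E 3; clearing price $980

Pooled unit-bids ranked (top 9): 998 (A-1), 997 (E-1), 995 (B-1), 994 (E-2), 992 (A-2), 991 (B-2), 987 (B-3), 985 (E-3), 981 (B-4)
The (k+1)-th unit-bid is $980.
Allocation: A 2, B 4, E 3.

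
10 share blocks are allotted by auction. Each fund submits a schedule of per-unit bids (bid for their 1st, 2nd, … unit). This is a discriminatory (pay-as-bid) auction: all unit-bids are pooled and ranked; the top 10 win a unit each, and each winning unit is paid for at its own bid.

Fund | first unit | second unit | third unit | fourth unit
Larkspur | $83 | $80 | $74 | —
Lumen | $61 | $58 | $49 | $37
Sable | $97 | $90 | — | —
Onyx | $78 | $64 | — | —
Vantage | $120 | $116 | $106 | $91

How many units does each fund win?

Pooled unit-bids ranked (top 10): 120 (Vantage-1), 116 (Vantage-2), 106 (Vantage-3), 97 (Sable-1), 91 (Vantage-4), 90 (Sable-2), 83 (Larkspur-1), 80 (Larkspur-2), 78 (Onyx-1), 74 (Larkspur-3)
Next rejected bid: $64 (not a price — pay-as-bid).
Allocation: Larkspur 3, Onyx 1, Sable 2, Vantage 4.

Larkspur 3, Onyx 1, Sable 2, Vantage 4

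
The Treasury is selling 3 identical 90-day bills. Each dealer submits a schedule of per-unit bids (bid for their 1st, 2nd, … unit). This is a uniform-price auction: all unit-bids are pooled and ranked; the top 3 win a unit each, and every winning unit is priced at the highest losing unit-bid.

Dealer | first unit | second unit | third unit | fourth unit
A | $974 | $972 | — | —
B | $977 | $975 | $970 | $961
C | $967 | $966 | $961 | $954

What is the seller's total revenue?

Total revenue: $2,916

All unit-bids, highest first — top 3: 977 (B-1), 975 (B-2), 974 (A-1)
Highest rejected unit-bid = $972.
Allocation: A 1, B 2. Every unit priced at $972.
Revenue = 3 × 972 = $2,916.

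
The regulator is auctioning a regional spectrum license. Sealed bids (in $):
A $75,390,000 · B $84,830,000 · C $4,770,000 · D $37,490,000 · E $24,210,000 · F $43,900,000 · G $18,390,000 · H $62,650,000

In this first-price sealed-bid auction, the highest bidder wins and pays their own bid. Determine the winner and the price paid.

B pays $84,830,000

Bids ranked: 84,830,000 (B) > 75,390,000 (A) > 62,650,000 (H) > 43,900,000 (F) > 37,490,000 (D) > 24,210,000 (E) > …
First-price: B pays what they bid, $84,830,000.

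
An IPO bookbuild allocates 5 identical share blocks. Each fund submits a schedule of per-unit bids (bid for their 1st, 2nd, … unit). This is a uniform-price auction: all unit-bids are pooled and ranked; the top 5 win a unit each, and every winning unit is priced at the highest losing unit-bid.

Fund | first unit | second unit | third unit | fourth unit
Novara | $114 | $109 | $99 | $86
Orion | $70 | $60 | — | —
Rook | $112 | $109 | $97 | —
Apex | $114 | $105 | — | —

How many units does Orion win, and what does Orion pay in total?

Orion: 0 units, pays $0

Merging the schedules and taking the best 5: 114 (Novara-1), 114 (Apex-1), 112 (Rook-1), 109 (Novara-2), 109 (Rook-2)
Highest rejected unit-bid = $105.
Orion wins 0 unit(s) at $105 each.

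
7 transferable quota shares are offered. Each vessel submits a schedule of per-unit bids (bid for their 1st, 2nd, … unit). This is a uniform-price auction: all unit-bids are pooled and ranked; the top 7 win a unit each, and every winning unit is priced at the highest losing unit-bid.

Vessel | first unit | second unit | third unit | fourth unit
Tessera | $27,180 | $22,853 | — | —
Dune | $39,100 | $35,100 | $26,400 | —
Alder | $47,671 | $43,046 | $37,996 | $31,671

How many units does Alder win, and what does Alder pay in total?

All unit-bids, highest first — top 7: 47,671 (Alder-1), 43,046 (Alder-2), 39,100 (Dune-1), 37,996 (Alder-3), 35,100 (Dune-2), 31,671 (Alder-4), 27,180 (Tessera-1)
First bid not allocated: $26,400.
Alder wins 4 unit(s) at $26,400 each.

Alder: 4 units, pays $105,600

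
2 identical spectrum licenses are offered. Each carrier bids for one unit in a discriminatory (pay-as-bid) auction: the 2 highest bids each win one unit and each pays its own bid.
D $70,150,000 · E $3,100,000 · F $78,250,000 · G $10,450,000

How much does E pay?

Ordering the bids: 78,250,000 (F), 70,150,000 (D), 10,450,000 (G), 3,100,000 (E)
Winners (2 units): F, D.
E does not win → $0.

E pays $0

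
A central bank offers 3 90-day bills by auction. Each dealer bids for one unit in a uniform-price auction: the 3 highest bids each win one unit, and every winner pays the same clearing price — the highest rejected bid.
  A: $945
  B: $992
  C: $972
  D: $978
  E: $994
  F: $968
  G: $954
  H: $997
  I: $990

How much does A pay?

Ordering the bids: 997 (H), 994 (E), 992 (B), 990 (I), 978 (D), …
The 3 highest are H, E, B.
First losing bid is I's $990, which sets the uniform price.
A does not win → pays $0.

A pays $0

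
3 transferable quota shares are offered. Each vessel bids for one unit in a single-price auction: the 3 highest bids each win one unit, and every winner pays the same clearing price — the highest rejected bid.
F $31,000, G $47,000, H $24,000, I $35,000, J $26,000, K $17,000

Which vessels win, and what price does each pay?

G, I, F; each pays $26,000

Ordering the bids: 47,000 (G), 35,000 (I), 31,000 (F), 26,000 (J), 24,000 (H), …
Top 3: G, I, F.
Clearing price = highest rejected bid = $26,000.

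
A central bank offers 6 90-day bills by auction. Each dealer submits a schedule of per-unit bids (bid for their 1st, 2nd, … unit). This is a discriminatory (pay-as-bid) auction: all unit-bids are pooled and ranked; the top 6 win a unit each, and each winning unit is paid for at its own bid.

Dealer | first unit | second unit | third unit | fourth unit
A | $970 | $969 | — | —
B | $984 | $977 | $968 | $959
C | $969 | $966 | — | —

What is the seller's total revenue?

Total revenue: $5,837

Pooled unit-bids ranked (top 6): 984 (B-1), 977 (B-2), 970 (A-1), 969 (A-2), 969 (C-1), 968 (B-3)
Next rejected bid: $966 (not a price — pay-as-bid).
Each winning unit pays its own bid.
Revenue = 984 + 977 + 970 + 969 + 969 + 968 = $5,837.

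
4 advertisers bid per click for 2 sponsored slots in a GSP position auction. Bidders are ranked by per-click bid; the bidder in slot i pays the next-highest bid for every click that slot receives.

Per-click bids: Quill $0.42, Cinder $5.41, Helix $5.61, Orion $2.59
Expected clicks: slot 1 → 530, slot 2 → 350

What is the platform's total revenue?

Per-click bids in order: $5.61 (Helix) > $5.41 (Cinder) > $2.59 (Orion) > …
Slot 1: Helix pays $5.41 × 530 = $2867.30
Slot 2: Cinder pays $2.59 × 350 = $906.50
Total = $3773.80

Total revenue: $3773.80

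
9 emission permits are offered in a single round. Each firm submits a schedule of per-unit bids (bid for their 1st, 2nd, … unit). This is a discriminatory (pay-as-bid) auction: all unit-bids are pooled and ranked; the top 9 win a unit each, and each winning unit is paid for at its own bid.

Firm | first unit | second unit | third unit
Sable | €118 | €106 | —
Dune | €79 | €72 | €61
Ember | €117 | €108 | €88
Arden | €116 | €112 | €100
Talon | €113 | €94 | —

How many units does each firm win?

Merging the schedules and taking the best 9: 118 (Sable-1), 117 (Ember-1), 116 (Arden-1), 113 (Talon-1), 112 (Arden-2), 108 (Ember-2), 106 (Sable-2), 100 (Arden-3), 94 (Talon-2)
Next rejected bid: €88 (not a price — pay-as-bid).
Allocation: Arden 3, Ember 2, Sable 2, Talon 2.

Arden 3, Ember 2, Sable 2, Talon 2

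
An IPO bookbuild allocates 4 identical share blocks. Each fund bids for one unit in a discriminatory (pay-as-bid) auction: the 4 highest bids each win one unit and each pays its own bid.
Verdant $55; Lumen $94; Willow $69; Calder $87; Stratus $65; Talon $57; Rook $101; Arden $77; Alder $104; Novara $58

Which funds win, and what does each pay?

Bids ranked high→low: 104 (Alder), 101 (Rook), 94 (Lumen), 87 (Calder), 77 (Arden), 69 (Willow), …
The 4 highest are Alder, Rook, Lumen, Calder.
Each winner pays its own bid: Alder $104, Rook $101, Lumen $94, Calder $87.

Alder $104, Rook $101, Lumen $94, Calder $87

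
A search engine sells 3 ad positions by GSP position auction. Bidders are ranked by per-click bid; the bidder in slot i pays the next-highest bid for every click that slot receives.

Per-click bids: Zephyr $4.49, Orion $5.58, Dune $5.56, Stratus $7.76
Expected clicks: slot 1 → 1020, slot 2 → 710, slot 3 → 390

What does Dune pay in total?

Per-click bids in order: $7.76 (Stratus) > $5.58 (Orion) > $5.56 (Dune) > $4.49 (Zephyr)
Dune holds slot 3 → pays next bid $4.49 × 390 clicks = $1751.10.

Dune pays $1751.10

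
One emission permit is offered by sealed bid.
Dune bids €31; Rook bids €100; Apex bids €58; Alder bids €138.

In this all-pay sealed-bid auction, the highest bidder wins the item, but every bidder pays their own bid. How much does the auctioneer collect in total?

Total revenue: €327

Bids in order: 138 (Alder) > 100 (Rook) > 58 (Apex) > 31 (Dune)
Every bidder forfeits their bid regardless of winning.
Revenue = 31 + 100 + 58 + 138 = €327.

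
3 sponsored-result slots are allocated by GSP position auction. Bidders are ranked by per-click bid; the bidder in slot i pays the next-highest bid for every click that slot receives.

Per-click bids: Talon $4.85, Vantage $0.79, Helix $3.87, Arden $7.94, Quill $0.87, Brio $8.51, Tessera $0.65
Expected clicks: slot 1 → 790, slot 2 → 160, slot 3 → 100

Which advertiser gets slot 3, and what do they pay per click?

Ranked by bid: $8.51 (Brio) > $7.94 (Arden) > $4.85 (Talon) > $3.87 (Helix) > …
Slot 3 goes to the third-ranked bidder, Talon, who pays the next bid down: $3.87/click.

Talon; $3.87 per click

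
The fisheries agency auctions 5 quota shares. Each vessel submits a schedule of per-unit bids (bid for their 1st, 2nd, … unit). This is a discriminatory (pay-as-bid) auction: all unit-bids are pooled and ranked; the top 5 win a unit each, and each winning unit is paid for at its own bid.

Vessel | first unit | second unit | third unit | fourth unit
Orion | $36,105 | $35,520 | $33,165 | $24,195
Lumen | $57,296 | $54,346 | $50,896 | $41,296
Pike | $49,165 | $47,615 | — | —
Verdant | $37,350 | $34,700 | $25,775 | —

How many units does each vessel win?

Lumen 3, Pike 2

Merging the schedules and taking the best 5: 57,296 (Lumen-1), 54,346 (Lumen-2), 50,896 (Lumen-3), 49,165 (Pike-1), 47,615 (Pike-2)
Next rejected bid: $41,296 (not a price — pay-as-bid).
Allocation: Lumen 3, Pike 2.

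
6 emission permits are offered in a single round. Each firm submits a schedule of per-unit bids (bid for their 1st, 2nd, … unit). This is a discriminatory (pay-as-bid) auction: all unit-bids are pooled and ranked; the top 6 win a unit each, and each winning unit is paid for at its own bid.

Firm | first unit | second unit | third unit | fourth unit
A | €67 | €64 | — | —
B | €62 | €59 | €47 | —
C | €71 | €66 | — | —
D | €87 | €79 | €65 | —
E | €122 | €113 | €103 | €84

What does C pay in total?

C pays €0

Pooled unit-bids ranked (top 6): 122 (E-1), 113 (E-2), 103 (E-3), 87 (D-1), 84 (E-4), 79 (D-2)
Next rejected bid: €71 (not a price — pay-as-bid).
C wins no units.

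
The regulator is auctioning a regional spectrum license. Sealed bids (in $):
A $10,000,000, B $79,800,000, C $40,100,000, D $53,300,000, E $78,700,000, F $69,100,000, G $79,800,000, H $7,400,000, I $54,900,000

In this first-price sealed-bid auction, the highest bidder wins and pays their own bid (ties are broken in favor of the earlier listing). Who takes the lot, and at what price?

B pays $79,800,000

Sorting bids: 79,800,000 (B) > 79,800,000 (G) > 78,700,000 (E) > 69,100,000 (F) > 54,900,000 (I) > 53,300,000 (D) > …
B and G tie at $79,800,000; tie-break gives it to B.
B is highest → pays own bid, $79,800,000.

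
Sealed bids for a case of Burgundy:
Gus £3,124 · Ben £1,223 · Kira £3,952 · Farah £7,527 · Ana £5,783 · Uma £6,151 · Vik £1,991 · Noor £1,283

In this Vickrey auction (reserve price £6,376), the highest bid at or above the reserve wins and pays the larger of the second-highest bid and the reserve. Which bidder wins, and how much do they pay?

Rule: the highest bid at or above the reserve wins and pays the larger of the second-highest bid and the reserve.
Sorting bids: 7,527 (Farah) > 6,151 (Uma) > 5,783 (Ana) > 3,952 (Kira) > 3,124 (Gus) > 1,991 (Vik) > …
Highest eligible bid: Farah at £7,527.
Second-highest bid £6,151 is below the reserve £6,376, so the reserve binds → payment £6,376.

Farah pays £6,376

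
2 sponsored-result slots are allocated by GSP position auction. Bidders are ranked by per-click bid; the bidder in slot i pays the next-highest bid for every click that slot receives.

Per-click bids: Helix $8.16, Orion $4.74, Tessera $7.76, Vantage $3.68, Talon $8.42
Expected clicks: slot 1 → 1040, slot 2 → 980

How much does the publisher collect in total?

Ranked by bid: $8.42 (Talon) > $8.16 (Helix) > $7.76 (Tessera) > …
Slot 1: Talon pays $8.16 × 1040 = $8486.40
Slot 2: Helix pays $7.76 × 980 = $7604.80
Total = $16091.20

Total revenue: $16091.20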